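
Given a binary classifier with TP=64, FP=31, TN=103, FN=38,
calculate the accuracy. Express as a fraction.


Accuracy = (TP + TN) / (TP + TN + FP + FN) = (64 + 103) / 236 = 167/236.

167/236


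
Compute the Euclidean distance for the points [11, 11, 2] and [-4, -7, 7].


d = sqrt(sum of squared differences). (11--4)^2=225, (11--7)^2=324, (2-7)^2=25. Sum = 574.

sqrt(574)


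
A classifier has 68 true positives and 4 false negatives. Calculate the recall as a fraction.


Recall = TP / (TP + FN) = 68 / 72 = 17/18.

17/18


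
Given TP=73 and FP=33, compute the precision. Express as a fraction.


Precision = TP / (TP + FP) = 73 / 106 = 73/106.

73/106


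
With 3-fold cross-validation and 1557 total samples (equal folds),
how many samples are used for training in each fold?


Each validation fold has 1557/3 = 519 samples. Training set = 1557 - 519 = 1038.

1038


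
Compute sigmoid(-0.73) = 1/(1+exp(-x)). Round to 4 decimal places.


sigma(-0.73) = 1/(1+e^(0.73)) = 1/(1+2.075081) = 1/3.075081 = 0.3252.

0.3252


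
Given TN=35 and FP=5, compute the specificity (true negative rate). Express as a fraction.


Specificity = TN / (TN + FP) = 35 / 40 = 7/8.

7/8


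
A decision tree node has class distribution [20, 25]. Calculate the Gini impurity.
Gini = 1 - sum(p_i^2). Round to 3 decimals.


Total = 45. Proportions: 20/45, 25/45. sum(p_i^2) = 0.5062. Gini = 1 - 0.5062 = 0.4938, which rounds to 0.494.

0.494


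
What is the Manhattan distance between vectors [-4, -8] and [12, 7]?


d = sum of absolute differences: |-4-12|=16 + |-8-7|=15 = 31.

31


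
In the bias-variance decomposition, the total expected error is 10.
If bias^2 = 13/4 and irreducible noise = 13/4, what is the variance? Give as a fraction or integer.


Total error = bias^2 + variance + irreducible noise. So variance = 10 - 13/4 - 13/4 = 7/2.

7/2


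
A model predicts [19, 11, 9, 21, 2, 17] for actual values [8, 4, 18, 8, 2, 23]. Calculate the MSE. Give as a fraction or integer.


MSE = (1/6) * ((8-19)^2=121 + (4-11)^2=49 + (18-9)^2=81 + (8-21)^2=169 + (2-2)^2=0 + (23-17)^2=36). Sum = 456. MSE = 76.

76


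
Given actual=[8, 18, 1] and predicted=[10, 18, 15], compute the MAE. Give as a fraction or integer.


MAE = (1/3) * (|8-10|=2 + |18-18|=0 + |1-15|=14). Sum = 16. MAE = 16/3.

16/3


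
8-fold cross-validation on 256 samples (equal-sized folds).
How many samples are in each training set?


Each validation fold has 256/8 = 32 samples. Training set = 256 - 32 = 224.

224


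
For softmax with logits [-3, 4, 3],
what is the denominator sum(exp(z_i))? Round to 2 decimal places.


Denom = e^-3=0.0498 + e^4=54.5982 + e^3=20.0855. Sum = 74.7335, which rounds to 74.73.

74.73


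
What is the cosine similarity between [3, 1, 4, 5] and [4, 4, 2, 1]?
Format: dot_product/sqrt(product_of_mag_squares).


dot = 29. |a|^2 = 51, |b|^2 = 37. cos = 29/sqrt(1887).

29/sqrt(1887)


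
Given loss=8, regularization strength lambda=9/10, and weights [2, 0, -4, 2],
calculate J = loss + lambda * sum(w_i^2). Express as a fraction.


L2 sq norm = sum(w^2) = 24. J = 8 + 9/10 * 24 = 148/5.

148/5


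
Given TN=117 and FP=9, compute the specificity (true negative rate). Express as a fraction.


Specificity = TN / (TN + FP) = 117 / 126 = 13/14.

13/14


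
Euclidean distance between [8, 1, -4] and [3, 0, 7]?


d = sqrt(sum of squared differences). (8-3)^2=25, (1-0)^2=1, (-4-7)^2=121. Sum = 147.

sqrt(147)


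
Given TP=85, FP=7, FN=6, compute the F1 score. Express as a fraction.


Precision = 85/92 = 85/92. Recall = 85/91 = 85/91. F1 = 2*P*R/(P+R) = 170/183.

170/183


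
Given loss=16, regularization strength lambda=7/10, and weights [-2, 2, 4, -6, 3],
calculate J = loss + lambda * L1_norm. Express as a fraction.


L1 norm = sum(|w|) = 17. J = 16 + 7/10 * 17 = 279/10.

279/10


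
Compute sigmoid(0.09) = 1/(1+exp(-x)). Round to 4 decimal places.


sigma(0.09) = 1/(1+e^(-0.09)) = 1/(1+0.913931) = 1/1.913931 = 0.5225.

0.5225


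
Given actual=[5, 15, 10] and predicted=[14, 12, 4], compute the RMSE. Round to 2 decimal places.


MSE = 42.0000. RMSE = sqrt(42.0000) = 6.48.

6.48


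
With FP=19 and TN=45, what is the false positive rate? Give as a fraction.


FPR = FP / (FP + TN) = 19 / 64 = 19/64.

19/64


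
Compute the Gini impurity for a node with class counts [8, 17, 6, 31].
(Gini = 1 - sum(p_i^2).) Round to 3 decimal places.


Total = 62. Proportions: 8/62, 17/62, 6/62, 31/62. sum(p_i^2) = 0.3512. Gini = 1 - 0.3512 = 0.6488, which rounds to 0.649.

0.649


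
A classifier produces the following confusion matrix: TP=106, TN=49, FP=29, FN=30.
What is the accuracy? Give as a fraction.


Accuracy = (TP + TN) / (TP + TN + FP + FN) = (106 + 49) / 214 = 155/214.

155/214


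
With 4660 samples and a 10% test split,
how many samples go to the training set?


Test set = 4660 * 10% = 466. Training set = 4660 - 466 = 4194.

4194


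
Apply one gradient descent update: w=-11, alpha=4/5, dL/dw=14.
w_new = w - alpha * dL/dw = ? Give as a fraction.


w_new = -11 - 4/5 * 14 = -11 - 56/5 = -111/5.

-111/5


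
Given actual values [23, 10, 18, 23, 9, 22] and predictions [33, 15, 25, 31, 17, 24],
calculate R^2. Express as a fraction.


Mean(y) = 35/2. SS_res = 306. SS_tot = 419/2. R^2 = 1 - 306/(419/2) = -193/419.

-193/419


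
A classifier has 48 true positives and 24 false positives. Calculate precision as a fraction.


Precision = TP / (TP + FP) = 48 / 72 = 2/3.

2/3


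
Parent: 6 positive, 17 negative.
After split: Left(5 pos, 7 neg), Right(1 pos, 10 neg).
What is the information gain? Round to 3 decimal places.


H(parent) = 0.8281. H(left) = 0.9799, H(right) = 0.4395. Weighted = (12/23)*0.9799 + (11/23)*0.4395 = 0.7214. IG = 0.8281 - 0.7214 = 0.1067, which rounds to 0.107.

0.107


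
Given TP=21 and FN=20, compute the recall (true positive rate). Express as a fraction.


Recall = TP / (TP + FN) = 21 / 41 = 21/41.

21/41


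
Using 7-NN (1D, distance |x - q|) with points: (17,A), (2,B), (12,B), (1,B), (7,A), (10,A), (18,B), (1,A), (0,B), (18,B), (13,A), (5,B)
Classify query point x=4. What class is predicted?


Distances: |17-4|=13, |2-4|=2, |12-4|=8, |1-4|=3, |7-4|=3, |10-4|=6, |18-4|=14, |1-4|=3, |0-4|=4, |18-4|=14, |13-4|=9, |5-4|=1. 7 nearest: (5,B), (2,B), (7,A), (1,A), (1,B), (0,B), (10,A). Counts: {'B': 4, 'A': 3}. Majority class: B.

B


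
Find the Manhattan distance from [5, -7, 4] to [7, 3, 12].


d = sum of absolute differences: |5-7|=2 + |-7-3|=10 + |4-12|=8 = 20.

20


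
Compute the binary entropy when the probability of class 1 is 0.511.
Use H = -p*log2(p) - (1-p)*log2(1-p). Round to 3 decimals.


H = -0.511*log2(0.511) - 0.489*log2(0.489) = 1.000.

1.000


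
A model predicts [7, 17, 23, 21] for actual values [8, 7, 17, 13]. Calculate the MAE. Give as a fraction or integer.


MAE = (1/4) * (|8-7|=1 + |7-17|=10 + |17-23|=6 + |13-21|=8). Sum = 25. MAE = 25/4.

25/4


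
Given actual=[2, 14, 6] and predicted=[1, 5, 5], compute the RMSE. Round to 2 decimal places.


MSE = 27.6667. RMSE = sqrt(27.6667) = 5.26.

5.26


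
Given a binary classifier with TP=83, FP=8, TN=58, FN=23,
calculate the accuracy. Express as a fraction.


Accuracy = (TP + TN) / (TP + TN + FP + FN) = (83 + 58) / 172 = 141/172.

141/172


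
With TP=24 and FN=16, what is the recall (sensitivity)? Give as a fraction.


Recall = TP / (TP + FN) = 24 / 40 = 3/5.

3/5


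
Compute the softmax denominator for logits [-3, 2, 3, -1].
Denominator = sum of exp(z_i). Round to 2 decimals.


Denom = e^-3=0.0498 + e^2=7.3891 + e^3=20.0855 + e^-1=0.3679. Sum = 27.8923, which rounds to 27.89.

27.89


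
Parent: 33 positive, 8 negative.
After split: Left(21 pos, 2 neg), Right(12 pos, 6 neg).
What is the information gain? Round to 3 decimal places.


H(parent) = 0.7121. H(left) = 0.4262, H(right) = 0.9183. Weighted = (23/41)*0.4262 + (18/41)*0.9183 = 0.6422. IG = 0.7121 - 0.6422 = 0.0699, which rounds to 0.070.

0.070


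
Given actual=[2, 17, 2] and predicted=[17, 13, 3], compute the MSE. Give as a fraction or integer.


MSE = (1/3) * ((2-17)^2=225 + (17-13)^2=16 + (2-3)^2=1). Sum = 242. MSE = 242/3.

242/3


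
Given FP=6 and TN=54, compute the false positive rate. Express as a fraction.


FPR = FP / (FP + TN) = 6 / 60 = 1/10.

1/10


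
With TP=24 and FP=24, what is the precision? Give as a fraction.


Precision = TP / (TP + FP) = 24 / 48 = 1/2.

1/2


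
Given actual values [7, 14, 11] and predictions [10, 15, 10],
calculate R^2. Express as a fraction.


Mean(y) = 32/3. SS_res = 11. SS_tot = 74/3. R^2 = 1 - 11/(74/3) = 41/74.

41/74


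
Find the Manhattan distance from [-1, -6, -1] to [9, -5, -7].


d = sum of absolute differences: |-1-9|=10 + |-6--5|=1 + |-1--7|=6 = 17.

17


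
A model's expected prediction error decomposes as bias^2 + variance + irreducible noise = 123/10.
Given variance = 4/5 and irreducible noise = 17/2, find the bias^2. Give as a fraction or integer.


Total error = bias^2 + variance + irreducible noise. So bias^2 = 123/10 - 4/5 - 17/2 = 3.

3


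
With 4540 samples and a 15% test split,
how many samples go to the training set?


Test set = 4540 * 15% = 681. Training set = 4540 - 681 = 3859.

3859


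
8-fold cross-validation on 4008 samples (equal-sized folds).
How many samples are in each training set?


Each validation fold has 4008/8 = 501 samples. Training set = 4008 - 501 = 3507.

3507


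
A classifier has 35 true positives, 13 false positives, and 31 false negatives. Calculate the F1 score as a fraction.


Precision = 35/48 = 35/48. Recall = 35/66 = 35/66. F1 = 2*P*R/(P+R) = 35/57.

35/57


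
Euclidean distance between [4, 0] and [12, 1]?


d = sqrt(sum of squared differences). (4-12)^2=64, (0-1)^2=1. Sum = 65.

sqrt(65)


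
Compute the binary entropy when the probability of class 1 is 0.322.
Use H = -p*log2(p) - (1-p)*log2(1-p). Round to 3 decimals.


H = -0.322*log2(0.322) - 0.678*log2(0.678) = 0.907.

0.907


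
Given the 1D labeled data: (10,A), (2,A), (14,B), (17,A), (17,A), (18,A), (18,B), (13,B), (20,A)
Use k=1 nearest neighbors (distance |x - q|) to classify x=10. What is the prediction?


Distances: |10-10|=0, |2-10|=8, |14-10|=4, |17-10|=7, |17-10|=7, |18-10|=8, |18-10|=8, |13-10|=3, |20-10|=10. 1 nearest: (10,A). Counts: {'A': 1}. Majority class: A.

A


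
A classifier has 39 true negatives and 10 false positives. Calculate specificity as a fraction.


Specificity = TN / (TN + FP) = 39 / 49 = 39/49.

39/49


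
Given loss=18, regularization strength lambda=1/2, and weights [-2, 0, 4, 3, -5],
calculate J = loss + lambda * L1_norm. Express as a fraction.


L1 norm = sum(|w|) = 14. J = 18 + 1/2 * 14 = 25.

25


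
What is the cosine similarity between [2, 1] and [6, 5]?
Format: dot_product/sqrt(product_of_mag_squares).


dot = 17. |a|^2 = 5, |b|^2 = 61. cos = 17/sqrt(305).

17/sqrt(305)


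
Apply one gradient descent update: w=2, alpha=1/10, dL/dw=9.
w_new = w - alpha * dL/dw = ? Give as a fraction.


w_new = 2 - 1/10 * 9 = 2 - 9/10 = 11/10.

11/10


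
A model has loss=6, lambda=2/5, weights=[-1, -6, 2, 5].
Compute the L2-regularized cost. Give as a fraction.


L2 sq norm = sum(w^2) = 66. J = 6 + 2/5 * 66 = 162/5.

162/5


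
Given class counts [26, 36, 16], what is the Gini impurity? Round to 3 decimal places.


Total = 78. Proportions: 26/78, 36/78, 16/78. sum(p_i^2) = 0.3662. Gini = 1 - 0.3662 = 0.6338, which rounds to 0.634.

0.634


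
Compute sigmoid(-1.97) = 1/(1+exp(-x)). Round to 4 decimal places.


sigma(-1.97) = 1/(1+e^(1.97)) = 1/(1+7.170676) = 1/8.170676 = 0.1224.

0.1224


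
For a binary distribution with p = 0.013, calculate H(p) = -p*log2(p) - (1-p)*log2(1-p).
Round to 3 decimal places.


H = -0.013*log2(0.013) - 0.987*log2(0.987) = 0.100.

0.100


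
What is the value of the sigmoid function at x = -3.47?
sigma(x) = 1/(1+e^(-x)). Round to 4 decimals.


sigma(-3.47) = 1/(1+e^(3.47)) = 1/(1+32.136742) = 1/33.136742 = 0.0302.

0.0302


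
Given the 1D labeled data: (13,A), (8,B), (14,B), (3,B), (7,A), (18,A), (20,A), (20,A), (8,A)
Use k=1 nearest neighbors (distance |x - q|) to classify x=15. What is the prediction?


Distances: |13-15|=2, |8-15|=7, |14-15|=1, |3-15|=12, |7-15|=8, |18-15|=3, |20-15|=5, |20-15|=5, |8-15|=7. 1 nearest: (14,B). Counts: {'B': 1}. Majority class: B.

B


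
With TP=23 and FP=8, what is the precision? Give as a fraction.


Precision = TP / (TP + FP) = 23 / 31 = 23/31.

23/31


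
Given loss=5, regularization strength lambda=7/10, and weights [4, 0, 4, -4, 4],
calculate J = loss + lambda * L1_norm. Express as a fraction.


L1 norm = sum(|w|) = 16. J = 5 + 7/10 * 16 = 81/5.

81/5


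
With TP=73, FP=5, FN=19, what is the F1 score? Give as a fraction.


Precision = 73/78 = 73/78. Recall = 73/92 = 73/92. F1 = 2*P*R/(P+R) = 73/85.

73/85


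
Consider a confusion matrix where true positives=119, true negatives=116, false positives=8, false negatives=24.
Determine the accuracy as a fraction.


Accuracy = (TP + TN) / (TP + TN + FP + FN) = (119 + 116) / 267 = 235/267.

235/267


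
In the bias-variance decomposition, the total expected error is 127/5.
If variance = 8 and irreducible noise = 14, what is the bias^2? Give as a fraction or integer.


Total error = bias^2 + variance + irreducible noise. So bias^2 = 127/5 - 8 - 14 = 17/5.

17/5


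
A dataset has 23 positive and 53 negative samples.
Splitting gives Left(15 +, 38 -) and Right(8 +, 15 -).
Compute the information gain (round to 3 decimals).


H(parent) = 0.8845. H(left) = 0.8595, H(right) = 0.9321. Weighted = (53/76)*0.8595 + (23/76)*0.9321 = 0.8815. IG = 0.8845 - 0.8815 = 0.0030, which rounds to 0.003.

0.003


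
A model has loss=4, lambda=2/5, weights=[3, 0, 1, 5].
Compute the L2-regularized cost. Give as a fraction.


L2 sq norm = sum(w^2) = 35. J = 4 + 2/5 * 35 = 18.

18


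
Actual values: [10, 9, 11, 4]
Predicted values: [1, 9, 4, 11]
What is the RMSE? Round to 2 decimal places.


MSE = 44.7500. RMSE = sqrt(44.7500) = 6.69.

6.69


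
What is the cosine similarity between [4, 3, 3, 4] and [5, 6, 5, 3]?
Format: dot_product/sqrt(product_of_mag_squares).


dot = 65. |a|^2 = 50, |b|^2 = 95. cos = 65/sqrt(4750).

65/sqrt(4750)


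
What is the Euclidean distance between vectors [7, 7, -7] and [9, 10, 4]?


d = sqrt(sum of squared differences). (7-9)^2=4, (7-10)^2=9, (-7-4)^2=121. Sum = 134.

sqrt(134)


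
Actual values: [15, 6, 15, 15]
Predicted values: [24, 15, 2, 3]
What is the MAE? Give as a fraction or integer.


MAE = (1/4) * (|15-24|=9 + |6-15|=9 + |15-2|=13 + |15-3|=12). Sum = 43. MAE = 43/4.

43/4


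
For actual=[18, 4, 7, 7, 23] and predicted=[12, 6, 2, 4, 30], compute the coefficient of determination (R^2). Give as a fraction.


Mean(y) = 59/5. SS_res = 123. SS_tot = 1354/5. R^2 = 1 - 123/(1354/5) = 739/1354.

739/1354


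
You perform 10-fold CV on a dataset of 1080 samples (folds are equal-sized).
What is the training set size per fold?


Each validation fold has 1080/10 = 108 samples. Training set = 1080 - 108 = 972.

972


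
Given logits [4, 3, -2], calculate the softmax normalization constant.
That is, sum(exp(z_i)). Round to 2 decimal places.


Denom = e^4=54.5982 + e^3=20.0855 + e^-2=0.1353. Sum = 74.8190, which rounds to 74.82.

74.82


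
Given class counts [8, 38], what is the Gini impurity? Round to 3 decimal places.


Total = 46. Proportions: 8/46, 38/46. sum(p_i^2) = 0.7127. Gini = 1 - 0.7127 = 0.2873, which rounds to 0.287.

0.287


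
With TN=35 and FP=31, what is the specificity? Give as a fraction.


Specificity = TN / (TN + FP) = 35 / 66 = 35/66.

35/66


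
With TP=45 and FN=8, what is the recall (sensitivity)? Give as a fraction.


Recall = TP / (TP + FN) = 45 / 53 = 45/53.

45/53


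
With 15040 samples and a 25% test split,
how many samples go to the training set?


Test set = 15040 * 25% = 3760. Training set = 15040 - 3760 = 11280.

11280


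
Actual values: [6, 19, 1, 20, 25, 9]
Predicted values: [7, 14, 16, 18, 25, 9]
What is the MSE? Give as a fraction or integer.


MSE = (1/6) * ((6-7)^2=1 + (19-14)^2=25 + (1-16)^2=225 + (20-18)^2=4 + (25-25)^2=0 + (9-9)^2=0). Sum = 255. MSE = 85/2.

85/2


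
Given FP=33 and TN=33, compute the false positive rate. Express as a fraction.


FPR = FP / (FP + TN) = 33 / 66 = 1/2.

1/2


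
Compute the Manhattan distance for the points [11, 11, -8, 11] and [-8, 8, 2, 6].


d = sum of absolute differences: |11--8|=19 + |11-8|=3 + |-8-2|=10 + |11-6|=5 = 37.

37


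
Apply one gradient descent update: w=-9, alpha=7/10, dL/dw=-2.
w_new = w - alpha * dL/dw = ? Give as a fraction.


w_new = -9 - 7/10 * -2 = -9 - -7/5 = -38/5.

-38/5


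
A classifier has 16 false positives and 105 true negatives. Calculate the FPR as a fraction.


FPR = FP / (FP + TN) = 16 / 121 = 16/121.

16/121


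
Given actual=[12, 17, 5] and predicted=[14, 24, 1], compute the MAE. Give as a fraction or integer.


MAE = (1/3) * (|12-14|=2 + |17-24|=7 + |5-1|=4). Sum = 13. MAE = 13/3.

13/3


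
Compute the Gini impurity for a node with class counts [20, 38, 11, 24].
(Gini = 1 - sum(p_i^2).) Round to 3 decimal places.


Total = 93. Proportions: 20/93, 38/93, 11/93, 24/93. sum(p_i^2) = 0.2938. Gini = 1 - 0.2938 = 0.7062, which rounds to 0.706.

0.706


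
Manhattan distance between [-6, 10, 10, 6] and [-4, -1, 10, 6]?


d = sum of absolute differences: |-6--4|=2 + |10--1|=11 + |10-10|=0 + |6-6|=0 = 13.

13


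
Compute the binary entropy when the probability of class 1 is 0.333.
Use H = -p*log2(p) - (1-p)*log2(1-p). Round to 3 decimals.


H = -0.333*log2(0.333) - 0.667*log2(0.667) = 0.918.

0.918


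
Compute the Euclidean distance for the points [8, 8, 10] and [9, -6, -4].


d = sqrt(sum of squared differences). (8-9)^2=1, (8--6)^2=196, (10--4)^2=196. Sum = 393.

sqrt(393)


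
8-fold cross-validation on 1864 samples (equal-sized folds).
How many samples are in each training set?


Each validation fold has 1864/8 = 233 samples. Training set = 1864 - 233 = 1631.

1631


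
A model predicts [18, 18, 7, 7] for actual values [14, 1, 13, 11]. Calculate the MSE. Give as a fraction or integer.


MSE = (1/4) * ((14-18)^2=16 + (1-18)^2=289 + (13-7)^2=36 + (11-7)^2=16). Sum = 357. MSE = 357/4.

357/4


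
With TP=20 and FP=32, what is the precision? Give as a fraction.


Precision = TP / (TP + FP) = 20 / 52 = 5/13.

5/13


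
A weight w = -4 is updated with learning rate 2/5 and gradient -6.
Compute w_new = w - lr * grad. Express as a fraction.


w_new = -4 - 2/5 * -6 = -4 - -12/5 = -8/5.

-8/5


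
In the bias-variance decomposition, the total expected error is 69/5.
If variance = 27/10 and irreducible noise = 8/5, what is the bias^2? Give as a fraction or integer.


Total error = bias^2 + variance + irreducible noise. So bias^2 = 69/5 - 27/10 - 8/5 = 19/2.

19/2


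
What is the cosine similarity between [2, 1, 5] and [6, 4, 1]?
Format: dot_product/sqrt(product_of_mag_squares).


dot = 21. |a|^2 = 30, |b|^2 = 53. cos = 21/sqrt(1590).

21/sqrt(1590)


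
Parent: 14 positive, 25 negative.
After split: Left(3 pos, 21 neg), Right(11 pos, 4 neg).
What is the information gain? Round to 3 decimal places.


H(parent) = 0.9418. H(left) = 0.5436, H(right) = 0.8366. Weighted = (24/39)*0.5436 + (15/39)*0.8366 = 0.6563. IG = 0.9418 - 0.6563 = 0.2855, which rounds to 0.286.

0.286


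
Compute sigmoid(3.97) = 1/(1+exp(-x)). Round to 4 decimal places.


sigma(3.97) = 1/(1+e^(-3.97)) = 1/(1+0.018873) = 1/1.018873 = 0.9815.

0.9815


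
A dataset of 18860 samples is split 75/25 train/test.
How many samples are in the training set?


Test set = 18860 * 25% = 4715. Training set = 18860 - 4715 = 14145.

14145


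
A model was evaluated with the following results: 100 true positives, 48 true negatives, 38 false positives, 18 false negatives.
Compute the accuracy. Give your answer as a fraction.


Accuracy = (TP + TN) / (TP + TN + FP + FN) = (100 + 48) / 204 = 37/51.

37/51


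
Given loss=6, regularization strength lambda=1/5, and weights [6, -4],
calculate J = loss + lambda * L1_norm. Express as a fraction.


L1 norm = sum(|w|) = 10. J = 6 + 1/5 * 10 = 8.

8


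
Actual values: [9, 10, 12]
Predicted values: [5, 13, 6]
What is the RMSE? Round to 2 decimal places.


MSE = 20.3333. RMSE = sqrt(20.3333) = 4.51.

4.51


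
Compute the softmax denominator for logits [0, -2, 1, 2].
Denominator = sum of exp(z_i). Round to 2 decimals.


Denom = e^0=1.0000 + e^-2=0.1353 + e^1=2.7183 + e^2=7.3891. Sum = 11.2427, which rounds to 11.24.

11.24


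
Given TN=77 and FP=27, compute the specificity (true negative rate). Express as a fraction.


Specificity = TN / (TN + FP) = 77 / 104 = 77/104.

77/104


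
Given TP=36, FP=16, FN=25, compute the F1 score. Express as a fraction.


Precision = 36/52 = 9/13. Recall = 36/61 = 36/61. F1 = 2*P*R/(P+R) = 72/113.

72/113


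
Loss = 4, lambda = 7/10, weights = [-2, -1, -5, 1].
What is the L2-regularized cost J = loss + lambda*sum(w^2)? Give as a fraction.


L2 sq norm = sum(w^2) = 31. J = 4 + 7/10 * 31 = 257/10.

257/10


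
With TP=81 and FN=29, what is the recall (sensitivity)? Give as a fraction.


Recall = TP / (TP + FN) = 81 / 110 = 81/110.

81/110


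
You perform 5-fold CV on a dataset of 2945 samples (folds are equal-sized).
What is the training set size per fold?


Each validation fold has 2945/5 = 589 samples. Training set = 2945 - 589 = 2356.

2356


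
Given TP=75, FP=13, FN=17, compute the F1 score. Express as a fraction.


Precision = 75/88 = 75/88. Recall = 75/92 = 75/92. F1 = 2*P*R/(P+R) = 5/6.

5/6


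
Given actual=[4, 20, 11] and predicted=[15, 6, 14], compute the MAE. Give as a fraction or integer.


MAE = (1/3) * (|4-15|=11 + |20-6|=14 + |11-14|=3). Sum = 28. MAE = 28/3.

28/3


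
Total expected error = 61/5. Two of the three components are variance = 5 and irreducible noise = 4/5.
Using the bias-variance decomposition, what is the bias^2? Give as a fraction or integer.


Total error = bias^2 + variance + irreducible noise. So bias^2 = 61/5 - 5 - 4/5 = 32/5.

32/5


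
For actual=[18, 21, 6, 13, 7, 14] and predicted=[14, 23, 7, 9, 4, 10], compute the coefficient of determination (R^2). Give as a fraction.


Mean(y) = 79/6. SS_res = 62. SS_tot = 1049/6. R^2 = 1 - 62/(1049/6) = 677/1049.

677/1049


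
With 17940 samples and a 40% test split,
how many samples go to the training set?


Test set = 17940 * 40% = 7176. Training set = 17940 - 7176 = 10764.

10764


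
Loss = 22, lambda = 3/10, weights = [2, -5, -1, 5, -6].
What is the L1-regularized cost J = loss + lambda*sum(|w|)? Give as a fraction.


L1 norm = sum(|w|) = 19. J = 22 + 3/10 * 19 = 277/10.

277/10


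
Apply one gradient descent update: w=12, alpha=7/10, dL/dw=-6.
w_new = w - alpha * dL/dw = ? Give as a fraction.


w_new = 12 - 7/10 * -6 = 12 - -21/5 = 81/5.

81/5


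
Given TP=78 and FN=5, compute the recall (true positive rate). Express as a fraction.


Recall = TP / (TP + FN) = 78 / 83 = 78/83.

78/83


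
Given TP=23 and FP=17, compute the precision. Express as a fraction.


Precision = TP / (TP + FP) = 23 / 40 = 23/40.

23/40


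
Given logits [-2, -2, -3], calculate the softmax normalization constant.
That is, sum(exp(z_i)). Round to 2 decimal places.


Denom = e^-2=0.1353 + e^-2=0.1353 + e^-3=0.0498. Sum = 0.3204, which rounds to 0.32.

0.32


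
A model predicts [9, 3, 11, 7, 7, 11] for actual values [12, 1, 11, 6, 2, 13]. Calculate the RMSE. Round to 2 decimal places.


MSE = 7.1667. RMSE = sqrt(7.1667) = 2.68.

2.68


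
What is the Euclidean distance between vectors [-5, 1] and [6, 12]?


d = sqrt(sum of squared differences). (-5-6)^2=121, (1-12)^2=121. Sum = 242.

sqrt(242)


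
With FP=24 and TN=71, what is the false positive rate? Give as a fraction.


FPR = FP / (FP + TN) = 24 / 95 = 24/95.

24/95


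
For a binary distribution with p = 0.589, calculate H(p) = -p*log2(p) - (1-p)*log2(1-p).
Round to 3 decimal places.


H = -0.589*log2(0.589) - 0.411*log2(0.411) = 0.977.

0.977


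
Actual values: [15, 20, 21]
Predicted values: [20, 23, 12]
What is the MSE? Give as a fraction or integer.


MSE = (1/3) * ((15-20)^2=25 + (20-23)^2=9 + (21-12)^2=81). Sum = 115. MSE = 115/3.

115/3


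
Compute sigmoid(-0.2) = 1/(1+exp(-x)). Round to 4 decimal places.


sigma(-0.2) = 1/(1+e^(0.2)) = 1/(1+1.221403) = 1/2.221403 = 0.4502.

0.4502


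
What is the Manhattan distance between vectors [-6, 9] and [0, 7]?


d = sum of absolute differences: |-6-0|=6 + |9-7|=2 = 8.

8


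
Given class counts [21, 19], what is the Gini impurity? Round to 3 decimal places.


Total = 40. Proportions: 21/40, 19/40. sum(p_i^2) = 0.5012. Gini = 1 - 0.5012 = 0.4988, which rounds to 0.499.

0.499


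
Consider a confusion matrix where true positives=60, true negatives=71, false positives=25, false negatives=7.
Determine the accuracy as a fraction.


Accuracy = (TP + TN) / (TP + TN + FP + FN) = (60 + 71) / 163 = 131/163.

131/163


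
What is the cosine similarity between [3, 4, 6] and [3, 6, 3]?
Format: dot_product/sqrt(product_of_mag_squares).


dot = 51. |a|^2 = 61, |b|^2 = 54. cos = 51/sqrt(3294).

51/sqrt(3294)


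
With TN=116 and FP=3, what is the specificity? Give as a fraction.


Specificity = TN / (TN + FP) = 116 / 119 = 116/119.

116/119


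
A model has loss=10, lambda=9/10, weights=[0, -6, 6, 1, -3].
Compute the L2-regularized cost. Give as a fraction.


L2 sq norm = sum(w^2) = 82. J = 10 + 9/10 * 82 = 419/5.

419/5


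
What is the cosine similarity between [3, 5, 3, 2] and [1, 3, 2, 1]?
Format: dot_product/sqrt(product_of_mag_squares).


dot = 26. |a|^2 = 47, |b|^2 = 15. cos = 26/sqrt(705).

26/sqrt(705)


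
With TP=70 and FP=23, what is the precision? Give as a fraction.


Precision = TP / (TP + FP) = 70 / 93 = 70/93.

70/93


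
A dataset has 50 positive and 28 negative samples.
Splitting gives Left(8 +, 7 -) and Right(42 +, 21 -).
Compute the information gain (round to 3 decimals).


H(parent) = 0.9418. H(left) = 0.9968, H(right) = 0.9183. Weighted = (15/78)*0.9968 + (63/78)*0.9183 = 0.9334. IG = 0.9418 - 0.9334 = 0.0084, which rounds to 0.008.

0.008


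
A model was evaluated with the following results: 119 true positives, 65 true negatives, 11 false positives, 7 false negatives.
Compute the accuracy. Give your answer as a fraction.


Accuracy = (TP + TN) / (TP + TN + FP + FN) = (119 + 65) / 202 = 92/101.

92/101


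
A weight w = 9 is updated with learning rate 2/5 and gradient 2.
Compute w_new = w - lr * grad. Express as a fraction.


w_new = 9 - 2/5 * 2 = 9 - 4/5 = 41/5.

41/5


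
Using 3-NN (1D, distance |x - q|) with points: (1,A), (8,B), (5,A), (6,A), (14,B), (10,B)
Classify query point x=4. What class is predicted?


Distances: |1-4|=3, |8-4|=4, |5-4|=1, |6-4|=2, |14-4|=10, |10-4|=6. 3 nearest: (5,A), (6,A), (1,A). Counts: {'A': 3}. Majority class: A.

A


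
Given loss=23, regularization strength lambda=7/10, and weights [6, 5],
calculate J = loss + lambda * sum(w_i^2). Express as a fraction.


L2 sq norm = sum(w^2) = 61. J = 23 + 7/10 * 61 = 657/10.

657/10


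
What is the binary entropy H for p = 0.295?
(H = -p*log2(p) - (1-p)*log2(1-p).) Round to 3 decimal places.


H = -0.295*log2(0.295) - 0.705*log2(0.705) = 0.875.

0.875


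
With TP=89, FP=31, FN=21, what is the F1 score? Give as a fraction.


Precision = 89/120 = 89/120. Recall = 89/110 = 89/110. F1 = 2*P*R/(P+R) = 89/115.

89/115


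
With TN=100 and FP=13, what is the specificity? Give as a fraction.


Specificity = TN / (TN + FP) = 100 / 113 = 100/113.

100/113


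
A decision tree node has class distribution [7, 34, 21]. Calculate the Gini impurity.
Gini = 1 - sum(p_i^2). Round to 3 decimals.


Total = 62. Proportions: 7/62, 34/62, 21/62. sum(p_i^2) = 0.4282. Gini = 1 - 0.4282 = 0.5718, which rounds to 0.572.

0.572


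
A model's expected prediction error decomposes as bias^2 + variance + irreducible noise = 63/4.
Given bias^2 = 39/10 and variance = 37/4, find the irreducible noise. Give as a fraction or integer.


Total error = bias^2 + variance + irreducible noise. So irreducible noise = 63/4 - 39/10 - 37/4 = 13/5.

13/5


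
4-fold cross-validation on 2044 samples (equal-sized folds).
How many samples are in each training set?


Each validation fold has 2044/4 = 511 samples. Training set = 2044 - 511 = 1533.

1533


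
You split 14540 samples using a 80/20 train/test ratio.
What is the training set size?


Test set = 14540 * 20% = 2908. Training set = 14540 - 2908 = 11632.

11632


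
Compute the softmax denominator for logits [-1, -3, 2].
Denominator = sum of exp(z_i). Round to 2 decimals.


Denom = e^-1=0.3679 + e^-3=0.0498 + e^2=7.3891. Sum = 7.8068, which rounds to 7.81.

7.81


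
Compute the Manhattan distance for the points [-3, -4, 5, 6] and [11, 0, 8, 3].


d = sum of absolute differences: |-3-11|=14 + |-4-0|=4 + |5-8|=3 + |6-3|=3 = 24.

24


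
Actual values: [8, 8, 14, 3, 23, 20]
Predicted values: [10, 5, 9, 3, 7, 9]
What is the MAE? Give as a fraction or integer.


MAE = (1/6) * (|8-10|=2 + |8-5|=3 + |14-9|=5 + |3-3|=0 + |23-7|=16 + |20-9|=11). Sum = 37. MAE = 37/6.

37/6


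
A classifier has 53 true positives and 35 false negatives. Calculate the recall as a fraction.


Recall = TP / (TP + FN) = 53 / 88 = 53/88.

53/88


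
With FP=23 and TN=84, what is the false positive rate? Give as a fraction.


FPR = FP / (FP + TN) = 23 / 107 = 23/107.

23/107


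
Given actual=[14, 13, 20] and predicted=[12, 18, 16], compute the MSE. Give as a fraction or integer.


MSE = (1/3) * ((14-12)^2=4 + (13-18)^2=25 + (20-16)^2=16). Sum = 45. MSE = 15.

15


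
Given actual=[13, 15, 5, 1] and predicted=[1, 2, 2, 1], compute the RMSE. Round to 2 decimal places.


MSE = 80.5000. RMSE = sqrt(80.5000) = 8.97.

8.97


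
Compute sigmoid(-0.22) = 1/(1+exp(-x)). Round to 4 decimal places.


sigma(-0.22) = 1/(1+e^(0.22)) = 1/(1+1.246077) = 1/2.246077 = 0.4452.

0.4452


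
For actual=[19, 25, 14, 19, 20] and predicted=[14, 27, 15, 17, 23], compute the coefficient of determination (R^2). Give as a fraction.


Mean(y) = 97/5. SS_res = 43. SS_tot = 306/5. R^2 = 1 - 43/(306/5) = 91/306.

91/306


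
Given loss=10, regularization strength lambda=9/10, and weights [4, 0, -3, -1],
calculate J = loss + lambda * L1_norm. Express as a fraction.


L1 norm = sum(|w|) = 8. J = 10 + 9/10 * 8 = 86/5.

86/5


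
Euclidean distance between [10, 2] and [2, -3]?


d = sqrt(sum of squared differences). (10-2)^2=64, (2--3)^2=25. Sum = 89.

sqrt(89)


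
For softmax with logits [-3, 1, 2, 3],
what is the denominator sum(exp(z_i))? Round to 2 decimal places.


Denom = e^-3=0.0498 + e^1=2.7183 + e^2=7.3891 + e^3=20.0855. Sum = 30.2427, which rounds to 30.24.

30.24


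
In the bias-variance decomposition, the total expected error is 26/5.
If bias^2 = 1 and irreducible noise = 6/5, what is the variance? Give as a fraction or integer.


Total error = bias^2 + variance + irreducible noise. So variance = 26/5 - 1 - 6/5 = 3.

3


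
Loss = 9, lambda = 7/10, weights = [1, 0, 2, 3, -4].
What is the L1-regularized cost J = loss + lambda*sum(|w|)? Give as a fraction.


L1 norm = sum(|w|) = 10. J = 9 + 7/10 * 10 = 16.

16


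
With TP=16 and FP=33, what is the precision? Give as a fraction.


Precision = TP / (TP + FP) = 16 / 49 = 16/49.

16/49


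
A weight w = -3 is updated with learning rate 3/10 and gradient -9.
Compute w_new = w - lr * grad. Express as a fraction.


w_new = -3 - 3/10 * -9 = -3 - -27/10 = -3/10.

-3/10


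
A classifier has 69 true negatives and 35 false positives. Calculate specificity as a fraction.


Specificity = TN / (TN + FP) = 69 / 104 = 69/104.

69/104


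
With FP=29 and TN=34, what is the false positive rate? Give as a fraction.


FPR = FP / (FP + TN) = 29 / 63 = 29/63.

29/63


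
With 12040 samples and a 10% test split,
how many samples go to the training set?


Test set = 12040 * 10% = 1204. Training set = 12040 - 1204 = 10836.

10836


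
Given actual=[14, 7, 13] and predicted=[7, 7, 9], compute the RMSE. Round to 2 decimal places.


MSE = 21.6667. RMSE = sqrt(21.6667) = 4.65.

4.65


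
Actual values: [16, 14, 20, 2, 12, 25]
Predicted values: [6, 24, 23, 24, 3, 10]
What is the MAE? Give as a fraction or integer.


MAE = (1/6) * (|16-6|=10 + |14-24|=10 + |20-23|=3 + |2-24|=22 + |12-3|=9 + |25-10|=15). Sum = 69. MAE = 23/2.

23/2


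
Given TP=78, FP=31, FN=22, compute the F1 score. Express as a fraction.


Precision = 78/109 = 78/109. Recall = 78/100 = 39/50. F1 = 2*P*R/(P+R) = 156/209.

156/209


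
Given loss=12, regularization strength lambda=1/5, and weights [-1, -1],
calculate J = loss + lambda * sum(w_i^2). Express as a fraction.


L2 sq norm = sum(w^2) = 2. J = 12 + 1/5 * 2 = 62/5.

62/5


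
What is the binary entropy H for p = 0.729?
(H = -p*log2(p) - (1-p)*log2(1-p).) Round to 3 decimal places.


H = -0.729*log2(0.729) - 0.271*log2(0.271) = 0.843.

0.843


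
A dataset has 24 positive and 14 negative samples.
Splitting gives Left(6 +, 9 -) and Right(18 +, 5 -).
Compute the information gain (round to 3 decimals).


H(parent) = 0.9495. H(left) = 0.9710, H(right) = 0.7554. Weighted = (15/38)*0.9710 + (23/38)*0.7554 = 0.8405. IG = 0.9495 - 0.8405 = 0.1090, which rounds to 0.109.

0.109


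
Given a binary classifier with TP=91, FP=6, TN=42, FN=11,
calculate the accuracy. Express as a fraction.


Accuracy = (TP + TN) / (TP + TN + FP + FN) = (91 + 42) / 150 = 133/150.

133/150


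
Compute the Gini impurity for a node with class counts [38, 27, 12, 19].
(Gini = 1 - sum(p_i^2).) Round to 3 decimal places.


Total = 96. Proportions: 38/96, 27/96, 12/96, 19/96. sum(p_i^2) = 0.2906. Gini = 1 - 0.2906 = 0.7094, which rounds to 0.709.

0.709


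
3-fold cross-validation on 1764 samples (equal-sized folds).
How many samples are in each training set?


Each validation fold has 1764/3 = 588 samples. Training set = 1764 - 588 = 1176.

1176


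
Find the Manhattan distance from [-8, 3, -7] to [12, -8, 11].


d = sum of absolute differences: |-8-12|=20 + |3--8|=11 + |-7-11|=18 = 49.

49


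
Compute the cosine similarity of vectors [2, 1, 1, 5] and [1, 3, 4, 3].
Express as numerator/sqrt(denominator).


dot = 24. |a|^2 = 31, |b|^2 = 35. cos = 24/sqrt(1085).

24/sqrt(1085)


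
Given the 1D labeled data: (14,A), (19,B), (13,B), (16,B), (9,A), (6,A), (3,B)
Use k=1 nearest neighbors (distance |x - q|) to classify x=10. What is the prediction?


Distances: |14-10|=4, |19-10|=9, |13-10|=3, |16-10|=6, |9-10|=1, |6-10|=4, |3-10|=7. 1 nearest: (9,A). Counts: {'A': 1}. Majority class: A.

A


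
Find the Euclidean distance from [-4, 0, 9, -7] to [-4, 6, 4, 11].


d = sqrt(sum of squared differences). (-4--4)^2=0, (0-6)^2=36, (9-4)^2=25, (-7-11)^2=324. Sum = 385.

sqrt(385)


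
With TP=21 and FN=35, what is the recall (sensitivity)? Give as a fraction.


Recall = TP / (TP + FN) = 21 / 56 = 3/8.

3/8


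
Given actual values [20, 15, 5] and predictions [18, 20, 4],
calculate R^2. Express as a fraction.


Mean(y) = 40/3. SS_res = 30. SS_tot = 350/3. R^2 = 1 - 30/(350/3) = 26/35.

26/35


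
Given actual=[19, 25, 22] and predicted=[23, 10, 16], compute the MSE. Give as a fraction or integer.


MSE = (1/3) * ((19-23)^2=16 + (25-10)^2=225 + (22-16)^2=36). Sum = 277. MSE = 277/3.

277/3


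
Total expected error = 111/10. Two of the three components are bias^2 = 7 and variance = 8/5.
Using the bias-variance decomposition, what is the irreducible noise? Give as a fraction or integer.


Total error = bias^2 + variance + irreducible noise. So irreducible noise = 111/10 - 7 - 8/5 = 5/2.

5/2


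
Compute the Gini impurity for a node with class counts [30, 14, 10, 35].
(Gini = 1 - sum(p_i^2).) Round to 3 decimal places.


Total = 89. Proportions: 30/89, 14/89, 10/89, 35/89. sum(p_i^2) = 0.3056. Gini = 1 - 0.3056 = 0.6944, which rounds to 0.694.

0.694


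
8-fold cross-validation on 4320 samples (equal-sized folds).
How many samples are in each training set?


Each validation fold has 4320/8 = 540 samples. Training set = 4320 - 540 = 3780.

3780


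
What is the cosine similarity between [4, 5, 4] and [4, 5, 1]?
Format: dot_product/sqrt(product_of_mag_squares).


dot = 45. |a|^2 = 57, |b|^2 = 42. cos = 45/sqrt(2394).

45/sqrt(2394)


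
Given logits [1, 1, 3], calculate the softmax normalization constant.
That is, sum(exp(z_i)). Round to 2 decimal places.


Denom = e^1=2.7183 + e^1=2.7183 + e^3=20.0855. Sum = 25.5221, which rounds to 25.52.

25.52


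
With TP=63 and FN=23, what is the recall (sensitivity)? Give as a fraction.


Recall = TP / (TP + FN) = 63 / 86 = 63/86.

63/86


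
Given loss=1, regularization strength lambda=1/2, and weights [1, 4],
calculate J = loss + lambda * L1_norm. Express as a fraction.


L1 norm = sum(|w|) = 5. J = 1 + 1/2 * 5 = 7/2.

7/2


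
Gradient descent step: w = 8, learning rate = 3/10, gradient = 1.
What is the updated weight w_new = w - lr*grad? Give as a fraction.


w_new = 8 - 3/10 * 1 = 8 - 3/10 = 77/10.

77/10


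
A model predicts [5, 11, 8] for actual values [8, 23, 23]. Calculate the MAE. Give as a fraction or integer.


MAE = (1/3) * (|8-5|=3 + |23-11|=12 + |23-8|=15). Sum = 30. MAE = 10.

10


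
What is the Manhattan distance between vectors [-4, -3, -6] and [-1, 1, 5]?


d = sum of absolute differences: |-4--1|=3 + |-3-1|=4 + |-6-5|=11 = 18.

18


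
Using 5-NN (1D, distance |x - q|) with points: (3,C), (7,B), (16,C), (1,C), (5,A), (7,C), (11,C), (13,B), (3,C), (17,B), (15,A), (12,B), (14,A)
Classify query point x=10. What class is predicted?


Distances: |3-10|=7, |7-10|=3, |16-10|=6, |1-10|=9, |5-10|=5, |7-10|=3, |11-10|=1, |13-10|=3, |3-10|=7, |17-10|=7, |15-10|=5, |12-10|=2, |14-10|=4. 5 nearest: (11,C), (12,B), (7,B), (13,B), (7,C). Counts: {'C': 2, 'B': 3}. Majority class: B.

B


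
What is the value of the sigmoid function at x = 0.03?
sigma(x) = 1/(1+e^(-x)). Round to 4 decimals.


sigma(0.03) = 1/(1+e^(-0.03)) = 1/(1+0.970446) = 1/1.970446 = 0.5075.

0.5075


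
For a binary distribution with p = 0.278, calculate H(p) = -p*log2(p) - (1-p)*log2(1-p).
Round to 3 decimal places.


H = -0.278*log2(0.278) - 0.722*log2(0.722) = 0.853.

0.853


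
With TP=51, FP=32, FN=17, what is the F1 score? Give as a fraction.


Precision = 51/83 = 51/83. Recall = 51/68 = 3/4. F1 = 2*P*R/(P+R) = 102/151.

102/151


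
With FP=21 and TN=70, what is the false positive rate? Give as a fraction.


FPR = FP / (FP + TN) = 21 / 91 = 3/13.

3/13


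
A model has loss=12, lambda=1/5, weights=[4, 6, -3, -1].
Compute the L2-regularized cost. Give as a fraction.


L2 sq norm = sum(w^2) = 62. J = 12 + 1/5 * 62 = 122/5.

122/5


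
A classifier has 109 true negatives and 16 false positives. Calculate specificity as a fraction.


Specificity = TN / (TN + FP) = 109 / 125 = 109/125.

109/125


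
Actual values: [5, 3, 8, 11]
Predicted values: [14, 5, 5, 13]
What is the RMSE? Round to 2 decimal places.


MSE = 24.5000. RMSE = sqrt(24.5000) = 4.95.

4.95
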